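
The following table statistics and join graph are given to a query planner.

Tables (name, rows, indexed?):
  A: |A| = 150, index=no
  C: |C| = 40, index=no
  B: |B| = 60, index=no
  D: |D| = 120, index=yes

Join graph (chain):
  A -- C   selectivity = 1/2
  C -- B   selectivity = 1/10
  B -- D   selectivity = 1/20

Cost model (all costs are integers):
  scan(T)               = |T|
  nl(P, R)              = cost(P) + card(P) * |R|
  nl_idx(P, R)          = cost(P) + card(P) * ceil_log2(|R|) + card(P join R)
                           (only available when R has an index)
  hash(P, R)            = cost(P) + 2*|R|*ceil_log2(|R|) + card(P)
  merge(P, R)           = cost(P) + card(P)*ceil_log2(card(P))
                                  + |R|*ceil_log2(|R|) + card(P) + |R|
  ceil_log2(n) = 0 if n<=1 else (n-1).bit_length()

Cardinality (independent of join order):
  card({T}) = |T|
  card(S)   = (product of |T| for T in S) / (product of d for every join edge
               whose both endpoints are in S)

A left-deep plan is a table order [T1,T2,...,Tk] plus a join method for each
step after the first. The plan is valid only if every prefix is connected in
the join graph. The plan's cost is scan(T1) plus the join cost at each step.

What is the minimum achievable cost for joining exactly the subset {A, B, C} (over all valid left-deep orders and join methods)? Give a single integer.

3240

Selinger DP over subsets of {A,B,C}:
  {A}: scan cost=150, card=150
  {C}: scan cost=40, card=40
  {B}: scan cost=60, card=60
  {AC}: card=3000; try (C,hash)→780, (A,merge)→1670, (C,merge)→1780, (A,hash)→2480, (A,nl)→6040, (C,nl)→6150; best=780 via (C,hash)
  {BC}: card=240; try (C,hash)→600, (B,merge)→740, (C,merge)→760, (B,hash)→800, (B,nl)→2440, (C,nl)→2460; best=600 via (C,hash)
  {ABC}: card=18000; try (A,hash)→3240, (A,merge)→4110, (B,hash)→4500, (A,nl)→36600, (B,merge)→40200, (B,nl)→180780; best=3240 via (A,hash)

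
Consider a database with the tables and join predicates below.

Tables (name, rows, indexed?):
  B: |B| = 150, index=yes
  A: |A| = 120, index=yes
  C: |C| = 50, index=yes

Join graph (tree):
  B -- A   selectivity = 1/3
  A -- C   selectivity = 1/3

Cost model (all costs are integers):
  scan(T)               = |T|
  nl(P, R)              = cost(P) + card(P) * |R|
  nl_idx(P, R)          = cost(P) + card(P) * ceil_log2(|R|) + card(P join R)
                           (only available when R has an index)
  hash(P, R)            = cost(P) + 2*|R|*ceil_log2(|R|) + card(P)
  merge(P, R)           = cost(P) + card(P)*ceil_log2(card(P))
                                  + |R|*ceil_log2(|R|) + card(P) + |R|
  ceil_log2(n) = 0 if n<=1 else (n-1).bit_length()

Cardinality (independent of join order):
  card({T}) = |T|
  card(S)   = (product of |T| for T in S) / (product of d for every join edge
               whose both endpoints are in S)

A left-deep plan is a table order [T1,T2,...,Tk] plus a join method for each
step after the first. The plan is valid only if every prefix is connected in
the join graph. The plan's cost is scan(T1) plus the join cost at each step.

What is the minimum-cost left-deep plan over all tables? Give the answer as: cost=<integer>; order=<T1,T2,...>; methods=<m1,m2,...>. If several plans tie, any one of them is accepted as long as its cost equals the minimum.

Selinger DP (subsets sized 1..n):
  {B}: scan cost=150, card=150
  {A}: scan cost=120, card=120
  {C}: scan cost=50, card=50
  {AB}: card=6000; try (A,hash)→1980, (B,merge)→2430, (A,merge)→2460, (B,hash)→2640, (B,nl_idx)→7080, (A,nl_idx)→7200 …(+2); best=1980 via (A,hash)
  {AC}: card=2000; try (C,hash)→840, (A,merge)→1360, (C,merge)→1430, (A,hash)→1780, (A,nl_idx)→2400, (C,nl_idx)→2840 …(+2); best=840 via (C,hash)
  {ABC}: card=100000; try (B,hash)→5240, (C,hash)→8580, (B,merge)→26190, (C,merge)→86330, (B,nl_idx)→116840, (C,nl_idx)→137980 …(+2); best=5240 via (B,hash)

cost=5240; order=A,C,B; methods=hash,hash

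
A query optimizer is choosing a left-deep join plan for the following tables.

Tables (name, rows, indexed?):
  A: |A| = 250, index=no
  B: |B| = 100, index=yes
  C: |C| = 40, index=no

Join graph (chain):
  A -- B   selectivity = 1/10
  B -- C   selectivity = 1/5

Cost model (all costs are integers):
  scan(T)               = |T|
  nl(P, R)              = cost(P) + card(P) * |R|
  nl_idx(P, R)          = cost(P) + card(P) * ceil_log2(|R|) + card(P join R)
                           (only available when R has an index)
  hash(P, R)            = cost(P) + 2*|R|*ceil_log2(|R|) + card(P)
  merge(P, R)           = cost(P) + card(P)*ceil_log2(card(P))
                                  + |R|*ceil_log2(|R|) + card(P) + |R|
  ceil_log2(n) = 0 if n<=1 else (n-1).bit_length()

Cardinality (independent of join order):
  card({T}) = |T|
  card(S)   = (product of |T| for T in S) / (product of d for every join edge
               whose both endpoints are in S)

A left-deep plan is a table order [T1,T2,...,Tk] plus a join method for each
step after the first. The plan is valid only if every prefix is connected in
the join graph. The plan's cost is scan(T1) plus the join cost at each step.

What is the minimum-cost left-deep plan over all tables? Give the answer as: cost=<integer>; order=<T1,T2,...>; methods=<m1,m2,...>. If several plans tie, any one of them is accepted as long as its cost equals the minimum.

Selinger DP (subsets sized 1..n):
  {A}: scan cost=250, card=250
  {B}: scan cost=100, card=100
  {C}: scan cost=40, card=40
  {AB}: card=2500; try (B,hash)→1900, (A,merge)→3150, (B,merge)→3300, (A,hash)→4200, (B,nl_idx)→4500, (A,nl)→25100 …(+1); best=1900 via (B,hash)
  {BC}: card=800; try (C,hash)→680, (B,merge)→1120, (B,nl_idx)→1120, (C,merge)→1180, (B,hash)→1480, (B,nl)→4040 …(+1); best=680 via (C,hash)
  {ABC}: card=20000; try (C,hash)→4880, (A,hash)→5480, (A,merge)→11730, (C,merge)→34680, (C,nl)→101900, (A,nl)→200680; best=4880 via (C,hash)

cost=4880; order=A,B,C; methods=hash,hash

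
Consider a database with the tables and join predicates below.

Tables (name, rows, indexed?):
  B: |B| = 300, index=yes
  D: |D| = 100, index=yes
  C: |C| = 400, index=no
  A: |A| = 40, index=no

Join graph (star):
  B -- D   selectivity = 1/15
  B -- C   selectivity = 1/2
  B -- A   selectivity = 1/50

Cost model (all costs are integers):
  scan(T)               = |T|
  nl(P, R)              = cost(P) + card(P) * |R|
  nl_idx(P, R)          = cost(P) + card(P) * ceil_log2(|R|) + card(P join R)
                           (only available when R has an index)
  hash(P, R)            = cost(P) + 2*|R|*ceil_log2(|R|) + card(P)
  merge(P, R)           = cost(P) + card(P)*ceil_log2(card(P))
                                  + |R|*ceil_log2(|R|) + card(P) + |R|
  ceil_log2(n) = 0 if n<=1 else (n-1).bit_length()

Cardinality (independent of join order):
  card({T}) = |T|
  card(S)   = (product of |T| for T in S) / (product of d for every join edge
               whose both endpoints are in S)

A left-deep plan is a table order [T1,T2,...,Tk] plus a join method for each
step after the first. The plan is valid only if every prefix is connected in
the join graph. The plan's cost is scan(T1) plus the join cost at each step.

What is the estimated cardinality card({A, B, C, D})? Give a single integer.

Tables in S: A(40), B(300), C(400), D(100)
Edges inside S: B-D(d=15), B-C(d=2), B-A(d=50)
numerator = 40 * 300 * 400 * 100 = 480000000
denominator = 15 * 2 * 50 = 1500
card(S) = 480000000 / 1500 = 320000

320000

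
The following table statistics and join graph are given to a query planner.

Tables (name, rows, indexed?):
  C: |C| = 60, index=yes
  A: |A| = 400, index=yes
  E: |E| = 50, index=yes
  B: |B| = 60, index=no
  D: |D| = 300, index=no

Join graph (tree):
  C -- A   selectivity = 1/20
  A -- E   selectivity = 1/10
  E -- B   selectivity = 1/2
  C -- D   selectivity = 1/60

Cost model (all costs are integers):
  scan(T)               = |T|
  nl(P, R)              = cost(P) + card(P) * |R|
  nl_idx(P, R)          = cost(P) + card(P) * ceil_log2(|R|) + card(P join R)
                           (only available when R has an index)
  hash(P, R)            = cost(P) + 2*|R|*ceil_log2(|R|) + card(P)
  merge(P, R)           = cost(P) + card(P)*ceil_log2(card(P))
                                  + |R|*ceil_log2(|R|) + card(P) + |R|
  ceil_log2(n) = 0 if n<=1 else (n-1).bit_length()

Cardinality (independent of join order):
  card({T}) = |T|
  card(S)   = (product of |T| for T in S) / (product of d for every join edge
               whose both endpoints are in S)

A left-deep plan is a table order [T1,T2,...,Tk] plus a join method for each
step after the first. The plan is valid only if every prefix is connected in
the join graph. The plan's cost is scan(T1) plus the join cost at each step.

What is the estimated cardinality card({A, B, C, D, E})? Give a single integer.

Tables in S: A(400), B(60), C(60), D(300), E(50)
Edges inside S: C-A(d=20), A-E(d=10), E-B(d=2), C-D(d=60)
numerator = 400 * 60 * 60 * 300 * 50 = 21600000000
denominator = 20 * 10 * 2 * 60 = 24000
card(S) = 21600000000 / 24000 = 900000

900000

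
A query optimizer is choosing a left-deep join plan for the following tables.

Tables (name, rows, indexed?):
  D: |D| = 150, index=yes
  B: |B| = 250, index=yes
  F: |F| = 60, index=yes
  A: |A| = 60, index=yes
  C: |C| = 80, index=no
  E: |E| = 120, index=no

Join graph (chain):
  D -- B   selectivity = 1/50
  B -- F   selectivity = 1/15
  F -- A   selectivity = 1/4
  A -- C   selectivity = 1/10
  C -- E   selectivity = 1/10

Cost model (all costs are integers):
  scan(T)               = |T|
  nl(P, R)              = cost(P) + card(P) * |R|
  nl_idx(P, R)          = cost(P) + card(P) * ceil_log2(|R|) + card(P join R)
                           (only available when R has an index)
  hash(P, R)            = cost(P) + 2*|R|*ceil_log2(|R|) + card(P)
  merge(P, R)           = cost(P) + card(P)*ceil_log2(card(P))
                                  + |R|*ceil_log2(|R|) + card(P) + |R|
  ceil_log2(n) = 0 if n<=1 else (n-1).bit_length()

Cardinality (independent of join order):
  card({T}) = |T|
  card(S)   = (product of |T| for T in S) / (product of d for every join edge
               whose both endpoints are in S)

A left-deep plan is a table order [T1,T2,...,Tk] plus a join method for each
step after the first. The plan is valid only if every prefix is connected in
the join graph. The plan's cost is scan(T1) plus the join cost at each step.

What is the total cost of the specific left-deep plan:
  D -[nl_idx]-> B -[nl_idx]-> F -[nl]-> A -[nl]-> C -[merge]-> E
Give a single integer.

step 1: scan D: cost=150, card=150
step 2: join B via nl_idx
    card(P join B) = 150*250/(50) = 750
    cost = 150 + 150*8 + 750 = 2100
step 3: join F via nl_idx
    card(P join F) = 750*60/(15) = 3000
    cost = 2100 + 750*6 + 3000 = 9600
step 4: join A via nl
    card(P join A) = 3000*60/(4) = 45000
    cost = 9600 + 3000*60 = 189600
step 5: join C via nl
    card(P join C) = 45000*80/(10) = 360000
    cost = 189600 + 45000*80 = 3789600
step 6: join E via merge
    card(P join E) = 360000*120/(10) = 4320000
    cost = 3789600 + 360000*19 + 120*7 + 360000 + 120 = 10990560

10990560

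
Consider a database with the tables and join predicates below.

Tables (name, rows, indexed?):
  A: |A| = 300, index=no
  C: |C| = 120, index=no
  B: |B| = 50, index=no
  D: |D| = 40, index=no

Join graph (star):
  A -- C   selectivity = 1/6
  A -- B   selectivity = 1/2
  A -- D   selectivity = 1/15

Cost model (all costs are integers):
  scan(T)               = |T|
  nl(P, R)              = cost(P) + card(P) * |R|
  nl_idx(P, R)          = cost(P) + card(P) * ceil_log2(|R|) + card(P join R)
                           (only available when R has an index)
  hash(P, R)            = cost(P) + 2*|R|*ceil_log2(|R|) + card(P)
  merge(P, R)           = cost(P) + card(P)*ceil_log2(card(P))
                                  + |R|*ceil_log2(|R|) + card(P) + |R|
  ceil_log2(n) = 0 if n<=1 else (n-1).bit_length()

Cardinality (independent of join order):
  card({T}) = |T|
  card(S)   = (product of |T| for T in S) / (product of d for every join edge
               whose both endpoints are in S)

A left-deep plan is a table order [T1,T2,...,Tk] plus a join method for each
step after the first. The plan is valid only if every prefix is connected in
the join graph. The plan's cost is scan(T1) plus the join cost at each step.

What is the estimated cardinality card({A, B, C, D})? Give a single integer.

400000

Tables in S: A(300), B(50), C(120), D(40)
Edges inside S: A-C(d=6), A-B(d=2), A-D(d=15)
numerator = 300 * 50 * 120 * 40 = 72000000
denominator = 6 * 2 * 15 = 180
card(S) = 72000000 / 180 = 400000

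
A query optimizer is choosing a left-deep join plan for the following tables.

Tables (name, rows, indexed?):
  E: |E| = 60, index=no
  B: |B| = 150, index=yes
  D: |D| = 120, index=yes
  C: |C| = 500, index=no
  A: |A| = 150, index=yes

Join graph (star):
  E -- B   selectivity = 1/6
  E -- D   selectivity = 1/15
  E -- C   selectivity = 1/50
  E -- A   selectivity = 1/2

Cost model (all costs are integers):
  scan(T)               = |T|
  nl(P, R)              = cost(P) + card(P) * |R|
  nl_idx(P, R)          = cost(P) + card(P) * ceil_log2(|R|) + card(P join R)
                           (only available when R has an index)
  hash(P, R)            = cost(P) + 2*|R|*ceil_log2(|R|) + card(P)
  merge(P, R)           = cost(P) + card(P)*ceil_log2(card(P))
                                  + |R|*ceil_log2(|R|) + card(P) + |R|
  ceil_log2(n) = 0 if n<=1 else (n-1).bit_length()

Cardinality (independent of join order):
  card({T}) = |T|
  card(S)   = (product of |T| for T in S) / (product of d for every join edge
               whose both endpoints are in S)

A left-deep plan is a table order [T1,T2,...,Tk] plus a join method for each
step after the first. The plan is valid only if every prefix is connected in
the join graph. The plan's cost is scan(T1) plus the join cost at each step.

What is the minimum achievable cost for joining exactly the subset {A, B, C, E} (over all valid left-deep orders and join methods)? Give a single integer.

22120

Selinger DP over subsets of {A,B,C,E}:
  {E}: scan cost=60, card=60
  {B}: scan cost=150, card=150
  {C}: scan cost=500, card=500
  {A}: scan cost=150, card=150
  {BE}: card=1500; try (E,hash)→1020, (B,merge)→1830, (E,merge)→1920, (B,nl_idx)→2040, (B,hash)→2520, (B,nl)→9060 …(+1); best=1020 via (E,hash)
  {CE}: card=600; try (E,hash)→1720, (C,merge)→5480, (E,merge)→5920, (C,hash)→9120, (C,nl)→30060, (E,nl)→30500; best=1720 via (E,hash)
  {AE}: card=4500; try (E,hash)→1020, (A,merge)→1830, (E,merge)→1920, (A,hash)→2520, (A,nl_idx)→5040, (A,nl)→9060 …(+1); best=1020 via (E,hash)
  {BCE}: card=15000; try (B,hash)→4720, (B,merge)→9670, (C,hash)→11520, (B,nl_idx)→21520, (C,merge)→24020, (B,nl)→91720 …(+1); best=4720 via (B,hash)
  {ABE}: card=112500; try (A,hash)→4920, (B,hash)→7920, (A,merge)→20370, (B,merge)→65370, (A,nl_idx)→125520, (B,nl_idx)→149520 …(+2); best=4920 via (A,hash)
  {ACE}: card=45000; try (A,hash)→4720, (A,merge)→9670, (C,hash)→14520, (A,nl_idx)→51520, (C,merge)→69020, (A,nl)→91720 …(+1); best=4720 via (A,hash)
  {ABCE}: card=1125000; try (A,hash)→22120, (B,hash)→52120, (C,hash)→126420, (A,merge)→231070, (B,merge)→771070, (A,nl_idx)→1249720 …(+5); best=22120 via (A,hash)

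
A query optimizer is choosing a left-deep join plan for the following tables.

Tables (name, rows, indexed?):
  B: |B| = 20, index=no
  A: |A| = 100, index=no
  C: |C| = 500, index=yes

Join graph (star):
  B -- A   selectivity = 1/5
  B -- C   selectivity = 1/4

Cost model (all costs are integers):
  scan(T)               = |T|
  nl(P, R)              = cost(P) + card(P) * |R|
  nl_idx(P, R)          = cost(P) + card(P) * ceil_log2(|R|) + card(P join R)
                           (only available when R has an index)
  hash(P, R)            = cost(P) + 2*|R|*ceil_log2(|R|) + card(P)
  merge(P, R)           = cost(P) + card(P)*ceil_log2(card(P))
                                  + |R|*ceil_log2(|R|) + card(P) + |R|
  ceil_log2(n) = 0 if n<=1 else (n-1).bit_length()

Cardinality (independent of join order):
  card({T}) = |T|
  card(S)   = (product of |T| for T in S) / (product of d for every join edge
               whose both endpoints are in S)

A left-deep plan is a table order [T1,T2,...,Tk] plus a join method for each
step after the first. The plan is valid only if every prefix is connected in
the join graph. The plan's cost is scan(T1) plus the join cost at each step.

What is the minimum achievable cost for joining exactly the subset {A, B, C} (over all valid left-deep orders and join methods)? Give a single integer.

Selinger DP over subsets of {A,B,C}:
  {B}: scan cost=20, card=20
  {A}: scan cost=100, card=100
  {C}: scan cost=500, card=500
  {AB}: card=400; try (B,hash)→400, (A,merge)→940, (B,merge)→1020, (A,hash)→1440, (A,nl)→2020, (B,nl)→2100; best=400 via (B,hash)
  {BC}: card=2500; try (B,hash)→1200, (C,nl_idx)→2700, (C,merge)→5140, (B,merge)→5620, (C,hash)→9040, (C,nl)→10020 …(+1); best=1200 via (B,hash)
  {ABC}: card=50000; try (A,hash)→5100, (C,merge)→9400, (C,hash)→9800, (A,merge)→34500, (C,nl_idx)→54000, (C,nl)→200400 …(+1); best=5100 via (A,hash)

5100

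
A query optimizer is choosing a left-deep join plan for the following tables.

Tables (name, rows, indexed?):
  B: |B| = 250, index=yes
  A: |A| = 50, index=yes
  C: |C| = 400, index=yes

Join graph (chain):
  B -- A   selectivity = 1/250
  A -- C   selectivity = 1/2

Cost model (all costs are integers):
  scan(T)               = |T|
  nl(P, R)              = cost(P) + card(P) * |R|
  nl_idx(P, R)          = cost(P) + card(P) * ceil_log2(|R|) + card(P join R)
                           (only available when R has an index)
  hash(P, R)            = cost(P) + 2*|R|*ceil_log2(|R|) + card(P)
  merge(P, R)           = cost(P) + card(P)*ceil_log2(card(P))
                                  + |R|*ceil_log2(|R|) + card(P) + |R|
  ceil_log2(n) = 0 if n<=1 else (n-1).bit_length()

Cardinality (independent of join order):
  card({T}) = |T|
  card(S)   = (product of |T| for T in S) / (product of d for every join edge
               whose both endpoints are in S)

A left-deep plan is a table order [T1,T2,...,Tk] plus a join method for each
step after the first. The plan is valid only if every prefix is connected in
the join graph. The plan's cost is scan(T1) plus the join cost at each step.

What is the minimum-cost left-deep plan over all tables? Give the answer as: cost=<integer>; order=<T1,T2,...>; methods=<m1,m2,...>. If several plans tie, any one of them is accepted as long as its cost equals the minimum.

Selinger DP (subsets sized 1..n):
  {B}: scan cost=250, card=250
  {A}: scan cost=50, card=50
  {C}: scan cost=400, card=400
  {AB}: card=50; try (B,nl_idx)→500, (A,hash)→1100, (A,nl_idx)→1800, (B,merge)→2650, (A,merge)→2850, (B,hash)→4100 …(+2); best=500 via (B,nl_idx)
  {AC}: card=10000; try (A,hash)→1400, (C,merge)→4400, (A,merge)→4750, (C,hash)→7300, (C,nl_idx)→10500, (A,nl_idx)→12800 …(+2); best=1400 via (A,hash)
  {ABC}: card=10000; try (C,merge)→4850, (C,hash)→7750, (C,nl_idx)→10950, (B,hash)→15400, (C,nl)→20500, (B,nl_idx)→91400 …(+2); best=4850 via (C,merge)

cost=4850; order=A,B,C; methods=nl_idx,merge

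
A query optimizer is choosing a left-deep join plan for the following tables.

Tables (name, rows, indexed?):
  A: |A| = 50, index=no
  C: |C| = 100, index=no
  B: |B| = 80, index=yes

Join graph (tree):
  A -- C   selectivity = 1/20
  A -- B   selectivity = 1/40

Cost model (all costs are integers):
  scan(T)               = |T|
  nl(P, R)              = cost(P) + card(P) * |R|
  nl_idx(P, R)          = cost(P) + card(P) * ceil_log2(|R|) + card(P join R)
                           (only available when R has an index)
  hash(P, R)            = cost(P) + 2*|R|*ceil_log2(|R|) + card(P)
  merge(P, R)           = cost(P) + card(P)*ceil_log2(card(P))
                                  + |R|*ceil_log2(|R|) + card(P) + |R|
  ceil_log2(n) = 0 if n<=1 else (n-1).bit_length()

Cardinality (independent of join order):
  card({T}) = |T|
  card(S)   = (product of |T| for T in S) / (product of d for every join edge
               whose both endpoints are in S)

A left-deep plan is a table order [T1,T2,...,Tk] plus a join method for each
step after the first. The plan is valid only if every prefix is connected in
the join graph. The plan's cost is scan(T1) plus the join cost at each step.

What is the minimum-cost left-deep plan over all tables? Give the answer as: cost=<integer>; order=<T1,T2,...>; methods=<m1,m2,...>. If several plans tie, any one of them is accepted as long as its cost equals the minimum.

cost=2000; order=A,B,C; methods=nl_idx,hash

Selinger DP (subsets sized 1..n):
  {A}: scan cost=50, card=50
  {C}: scan cost=100, card=100
  {B}: scan cost=80, card=80
  {AC}: card=250; try (A,hash)→800, (C,merge)→1200, (A,merge)→1250, (C,hash)→1500, (C,nl)→5050, (A,nl)→5100; best=800 via (A,hash)
  {AB}: card=100; try (B,nl_idx)→500, (A,hash)→760, (B,merge)→1040, (A,merge)→1070, (B,hash)→1220, (B,nl)→4050 …(+1); best=500 via (B,nl_idx)
  {ABC}: card=500; try (C,hash)→2000, (C,merge)→2100, (B,hash)→2170, (B,nl_idx)→3050, (B,merge)→3690, (C,nl)→10500 …(+1); best=2000 via (C,hash)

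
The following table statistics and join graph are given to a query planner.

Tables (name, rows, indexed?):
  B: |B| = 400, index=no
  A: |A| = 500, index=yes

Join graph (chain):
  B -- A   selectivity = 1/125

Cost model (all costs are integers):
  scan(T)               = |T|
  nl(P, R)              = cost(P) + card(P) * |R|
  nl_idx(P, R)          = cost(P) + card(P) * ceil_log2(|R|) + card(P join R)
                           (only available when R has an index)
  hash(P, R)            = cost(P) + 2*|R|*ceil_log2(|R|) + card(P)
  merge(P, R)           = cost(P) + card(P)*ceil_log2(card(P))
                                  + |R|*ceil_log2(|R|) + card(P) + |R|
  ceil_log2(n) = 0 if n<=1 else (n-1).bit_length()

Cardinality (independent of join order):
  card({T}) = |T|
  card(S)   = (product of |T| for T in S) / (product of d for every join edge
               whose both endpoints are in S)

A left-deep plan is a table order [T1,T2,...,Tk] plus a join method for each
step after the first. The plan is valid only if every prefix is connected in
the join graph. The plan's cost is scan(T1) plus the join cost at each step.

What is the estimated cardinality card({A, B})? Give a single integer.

Tables in S: A(500), B(400)
Edges inside S: B-A(d=125)
numerator = 500 * 400 = 200000
denominator = 125 = 125
card(S) = 200000 / 125 = 1600

1600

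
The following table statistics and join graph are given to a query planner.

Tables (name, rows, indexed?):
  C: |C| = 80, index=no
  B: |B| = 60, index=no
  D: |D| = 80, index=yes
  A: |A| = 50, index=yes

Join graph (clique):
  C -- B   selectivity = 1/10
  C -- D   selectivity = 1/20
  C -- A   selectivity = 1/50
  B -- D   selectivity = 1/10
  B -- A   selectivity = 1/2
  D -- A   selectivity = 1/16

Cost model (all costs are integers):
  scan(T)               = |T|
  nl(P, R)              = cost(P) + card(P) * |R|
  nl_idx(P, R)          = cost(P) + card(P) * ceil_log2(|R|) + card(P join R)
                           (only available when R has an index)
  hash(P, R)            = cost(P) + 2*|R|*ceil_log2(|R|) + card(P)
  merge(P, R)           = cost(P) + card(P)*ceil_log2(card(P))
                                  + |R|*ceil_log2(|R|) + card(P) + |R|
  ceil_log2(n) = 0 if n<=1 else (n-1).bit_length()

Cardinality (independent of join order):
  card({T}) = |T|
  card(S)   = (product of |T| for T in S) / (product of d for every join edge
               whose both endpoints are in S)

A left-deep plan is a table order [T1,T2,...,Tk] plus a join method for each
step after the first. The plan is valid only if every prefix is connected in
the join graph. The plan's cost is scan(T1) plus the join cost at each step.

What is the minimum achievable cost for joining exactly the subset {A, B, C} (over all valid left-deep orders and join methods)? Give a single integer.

1440

Selinger DP over subsets of {A,B,C}:
  {C}: scan cost=80, card=80
  {B}: scan cost=60, card=60
  {A}: scan cost=50, card=50
  {BC}: card=480; try (B,hash)→880, (C,merge)→1120, (B,merge)→1140, (C,hash)→1240, (C,nl)→4860, (B,nl)→4880; best=880 via (B,hash)
  {AC}: card=80; try (A,nl_idx)→640, (A,hash)→760, (C,merge)→1040, (A,merge)→1070, (C,hash)→1220, (C,nl)→4050 …(+1); best=640 via (A,nl_idx)
  {AB}: card=1500; try (A,hash)→720, (B,hash)→820, (B,merge)→820, (A,merge)→830, (A,nl_idx)→1920, (B,nl)→3050 …(+1); best=720 via (A,hash)
  {ABC}: card=240; try (B,hash)→1440, (B,merge)→1700, (A,hash)→1960, (C,hash)→3340, (A,nl_idx)→4000, (B,nl)→5440 …(+4); best=1440 via (B,hash)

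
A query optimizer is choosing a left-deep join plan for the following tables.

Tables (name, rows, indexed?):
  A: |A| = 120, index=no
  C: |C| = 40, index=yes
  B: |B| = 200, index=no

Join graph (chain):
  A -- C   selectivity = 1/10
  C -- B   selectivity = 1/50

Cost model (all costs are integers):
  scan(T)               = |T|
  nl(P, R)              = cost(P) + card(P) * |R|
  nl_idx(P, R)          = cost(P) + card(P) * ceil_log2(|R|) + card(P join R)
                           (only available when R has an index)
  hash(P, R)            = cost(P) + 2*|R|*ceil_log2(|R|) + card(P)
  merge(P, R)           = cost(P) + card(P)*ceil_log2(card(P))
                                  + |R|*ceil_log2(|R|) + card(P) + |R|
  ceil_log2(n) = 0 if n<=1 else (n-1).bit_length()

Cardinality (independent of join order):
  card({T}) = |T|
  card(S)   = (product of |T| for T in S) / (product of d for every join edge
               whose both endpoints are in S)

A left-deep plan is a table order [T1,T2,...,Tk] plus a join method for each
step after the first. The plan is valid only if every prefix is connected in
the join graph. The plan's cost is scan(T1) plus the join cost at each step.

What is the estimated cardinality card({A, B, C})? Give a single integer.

Tables in S: A(120), B(200), C(40)
Edges inside S: A-C(d=10), C-B(d=50)
numerator = 120 * 200 * 40 = 960000
denominator = 10 * 50 = 500
card(S) = 960000 / 500 = 1920

1920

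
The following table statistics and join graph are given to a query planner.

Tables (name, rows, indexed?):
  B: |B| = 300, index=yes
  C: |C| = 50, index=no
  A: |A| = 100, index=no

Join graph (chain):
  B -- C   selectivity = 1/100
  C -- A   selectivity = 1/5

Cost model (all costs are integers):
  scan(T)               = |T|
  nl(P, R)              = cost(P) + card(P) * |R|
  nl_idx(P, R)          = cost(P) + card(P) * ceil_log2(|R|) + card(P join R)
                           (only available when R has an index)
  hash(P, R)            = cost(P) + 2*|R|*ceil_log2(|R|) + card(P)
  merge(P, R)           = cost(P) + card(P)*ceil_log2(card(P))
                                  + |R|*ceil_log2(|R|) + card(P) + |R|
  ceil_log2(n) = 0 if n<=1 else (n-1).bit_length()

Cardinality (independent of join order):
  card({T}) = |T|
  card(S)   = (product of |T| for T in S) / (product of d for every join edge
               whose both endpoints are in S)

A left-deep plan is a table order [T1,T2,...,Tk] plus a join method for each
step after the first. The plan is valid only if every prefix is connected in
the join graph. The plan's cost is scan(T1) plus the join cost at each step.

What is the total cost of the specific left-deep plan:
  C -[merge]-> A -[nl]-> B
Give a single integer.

step 1: scan C: cost=50, card=50
step 2: join A via merge
    card(P join A) = 50*100/(5) = 1000
    cost = 50 + 50*6 + 100*7 + 50 + 100 = 1200
step 3: join B via nl
    card(P join B) = 1000*300/(100) = 3000
    cost = 1200 + 1000*300 = 301200

301200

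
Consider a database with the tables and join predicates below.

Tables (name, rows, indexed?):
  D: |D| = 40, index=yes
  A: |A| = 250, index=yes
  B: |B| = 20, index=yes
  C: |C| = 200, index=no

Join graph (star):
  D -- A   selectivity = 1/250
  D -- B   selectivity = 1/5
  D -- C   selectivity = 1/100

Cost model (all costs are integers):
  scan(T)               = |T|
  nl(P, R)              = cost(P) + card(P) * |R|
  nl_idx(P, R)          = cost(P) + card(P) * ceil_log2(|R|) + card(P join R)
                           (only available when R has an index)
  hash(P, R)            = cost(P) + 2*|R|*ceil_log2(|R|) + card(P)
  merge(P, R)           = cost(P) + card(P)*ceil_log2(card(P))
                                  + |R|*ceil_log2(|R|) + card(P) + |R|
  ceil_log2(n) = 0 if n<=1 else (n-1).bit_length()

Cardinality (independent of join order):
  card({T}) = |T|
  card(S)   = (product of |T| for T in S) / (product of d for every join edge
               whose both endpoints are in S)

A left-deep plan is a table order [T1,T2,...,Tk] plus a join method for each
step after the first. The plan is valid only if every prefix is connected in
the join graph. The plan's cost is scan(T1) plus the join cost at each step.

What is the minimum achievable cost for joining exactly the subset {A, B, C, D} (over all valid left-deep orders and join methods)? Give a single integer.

1880

Selinger DP over subsets of {A,B,C,D}:
  {D}: scan cost=40, card=40
  {A}: scan cost=250, card=250
  {B}: scan cost=20, card=20
  {C}: scan cost=200, card=200
  {AD}: card=40; try (A,nl_idx)→400, (D,hash)→980, (D,nl_idx)→1790, (A,merge)→2570, (D,merge)→2780, (A,hash)→4080 …(+2); best=400 via (A,nl_idx)
  {BD}: card=160; try (B,hash)→280, (D,nl_idx)→300, (B,nl_idx)→400, (D,merge)→420, (B,merge)→440, (D,hash)→520 …(+2); best=280 via (B,hash)
  {CD}: card=80; try (D,hash)→880, (D,nl_idx)→1480, (C,merge)→2120, (D,merge)→2280, (C,hash)→3280, (C,nl)→8040 …(+1); best=880 via (D,hash)
  {ABD}: card=160; try (B,hash)→640, (B,nl_idx)→760, (B,merge)→800, (B,nl)→1200, (A,nl_idx)→1720, (A,merge)→3970 …(+2); best=640 via (B,hash)
  {ACD}: card=80; try (A,nl_idx)→1600, (C,merge)→2480, (C,hash)→3640, (A,merge)→3770, (A,hash)→4960, (C,nl)→8400 …(+1); best=1600 via (A,nl_idx)
  {BCD}: card=320; try (B,hash)→1160, (B,nl_idx)→1600, (B,merge)→1640, (B,nl)→2480, (C,merge)→3520, (C,hash)→3640 …(+1); best=1160 via (B,hash)
  {ABCD}: card=320; try (B,hash)→1880, (B,nl_idx)→2320, (B,merge)→2360, (B,nl)→3200, (C,merge)→3880, (C,hash)→4000 …(+5); best=1880 via (B,hash)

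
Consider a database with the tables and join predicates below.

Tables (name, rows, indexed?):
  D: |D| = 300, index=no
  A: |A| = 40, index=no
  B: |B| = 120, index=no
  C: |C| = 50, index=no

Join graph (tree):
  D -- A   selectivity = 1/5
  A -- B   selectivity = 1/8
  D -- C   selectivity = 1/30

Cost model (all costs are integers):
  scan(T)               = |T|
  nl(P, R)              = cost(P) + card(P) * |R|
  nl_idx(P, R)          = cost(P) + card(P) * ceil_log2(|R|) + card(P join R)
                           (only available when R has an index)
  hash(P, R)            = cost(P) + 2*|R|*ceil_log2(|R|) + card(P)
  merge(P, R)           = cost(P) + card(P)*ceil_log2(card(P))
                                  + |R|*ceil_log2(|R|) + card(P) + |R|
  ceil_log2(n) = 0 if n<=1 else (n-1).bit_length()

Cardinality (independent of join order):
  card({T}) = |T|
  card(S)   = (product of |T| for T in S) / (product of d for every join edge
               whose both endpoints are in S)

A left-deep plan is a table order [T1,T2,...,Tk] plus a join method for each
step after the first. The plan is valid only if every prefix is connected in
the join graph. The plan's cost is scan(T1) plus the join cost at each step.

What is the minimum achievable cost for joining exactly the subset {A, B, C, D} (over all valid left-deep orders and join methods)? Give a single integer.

7860

Selinger DP over subsets of {A,B,C,D}:
  {D}: scan cost=300, card=300
  {A}: scan cost=40, card=40
  {B}: scan cost=120, card=120
  {C}: scan cost=50, card=50
  {AD}: card=2400; try (A,hash)→1080, (D,merge)→3320, (A,merge)→3580, (D,hash)→5480, (D,nl)→12040, (A,nl)→12300; best=1080 via (A,hash)
  {CD}: card=500; try (C,hash)→1200, (D,merge)→3400, (C,merge)→3650, (D,hash)→5500, (D,nl)→15050, (C,nl)→15300; best=1200 via (C,hash)
  {AB}: card=600; try (A,hash)→720, (B,merge)→1280, (A,merge)→1360, (B,hash)→1760, (B,nl)→4840, (A,nl)→4920; best=720 via (A,hash)
  {ABD}: card=36000; try (B,hash)→5160, (D,hash)→6720, (D,merge)→10320, (B,merge)→33240, (D,nl)→180720, (B,nl)→289080; best=5160 via (B,hash)
  {ACD}: card=4000; try (A,hash)→2180, (C,hash)→4080, (A,merge)→6480, (A,nl)→21200, (C,merge)→32630, (C,nl)→121080; best=2180 via (A,hash)
  {ABCD}: card=60000; try (B,hash)→7860, (C,hash)→41760, (B,merge)→55140, (B,nl)→482180, (C,merge)→617510, (C,nl)→1805160; best=7860 via (B,hash)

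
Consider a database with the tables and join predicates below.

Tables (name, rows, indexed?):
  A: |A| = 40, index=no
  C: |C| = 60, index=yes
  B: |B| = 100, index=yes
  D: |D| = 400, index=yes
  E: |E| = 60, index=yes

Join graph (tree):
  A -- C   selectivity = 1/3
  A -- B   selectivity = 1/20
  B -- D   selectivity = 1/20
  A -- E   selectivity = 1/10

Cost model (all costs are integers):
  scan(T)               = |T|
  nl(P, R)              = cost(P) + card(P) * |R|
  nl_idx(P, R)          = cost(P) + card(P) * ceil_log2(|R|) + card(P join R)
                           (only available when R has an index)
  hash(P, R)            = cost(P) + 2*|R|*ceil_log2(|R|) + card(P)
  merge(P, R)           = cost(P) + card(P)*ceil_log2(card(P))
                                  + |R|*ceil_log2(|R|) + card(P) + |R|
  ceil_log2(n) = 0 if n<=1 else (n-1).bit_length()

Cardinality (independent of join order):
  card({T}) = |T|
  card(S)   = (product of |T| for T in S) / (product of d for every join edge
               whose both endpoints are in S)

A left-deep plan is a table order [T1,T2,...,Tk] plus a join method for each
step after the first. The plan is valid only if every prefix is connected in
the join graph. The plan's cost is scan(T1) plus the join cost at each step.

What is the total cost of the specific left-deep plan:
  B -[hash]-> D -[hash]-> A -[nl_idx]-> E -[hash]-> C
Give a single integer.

82600

step 1: scan B: cost=100, card=100
step 2: join D via hash
    card(P join D) = 100*400/(20) = 2000
    cost = 100 + 2*400*9 + 100 = 7400
step 3: join A via hash
    card(P join A) = 2000*40/(20) = 4000
    cost = 7400 + 2*40*6 + 2000 = 9880
step 4: join E via nl_idx
    card(P join E) = 4000*60/(10) = 24000
    cost = 9880 + 4000*6 + 24000 = 57880
step 5: join C via hash
    card(P join C) = 24000*60/(3) = 480000
    cost = 57880 + 2*60*6 + 24000 = 82600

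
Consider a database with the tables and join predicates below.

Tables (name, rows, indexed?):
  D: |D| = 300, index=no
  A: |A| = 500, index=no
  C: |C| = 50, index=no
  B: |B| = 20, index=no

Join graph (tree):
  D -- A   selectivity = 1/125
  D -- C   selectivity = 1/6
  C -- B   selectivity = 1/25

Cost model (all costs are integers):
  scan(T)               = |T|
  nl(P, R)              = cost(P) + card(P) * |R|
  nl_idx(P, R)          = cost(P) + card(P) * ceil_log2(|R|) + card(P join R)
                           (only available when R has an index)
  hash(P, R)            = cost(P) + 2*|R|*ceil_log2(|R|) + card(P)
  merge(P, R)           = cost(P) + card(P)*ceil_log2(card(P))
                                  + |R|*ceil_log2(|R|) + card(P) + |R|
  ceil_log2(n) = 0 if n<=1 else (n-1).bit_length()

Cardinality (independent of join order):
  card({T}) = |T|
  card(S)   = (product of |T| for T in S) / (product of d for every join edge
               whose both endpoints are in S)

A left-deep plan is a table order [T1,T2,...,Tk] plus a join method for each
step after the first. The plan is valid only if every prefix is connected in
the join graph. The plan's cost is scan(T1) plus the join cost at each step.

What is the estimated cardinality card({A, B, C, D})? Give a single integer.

8000

Tables in S: A(500), B(20), C(50), D(300)
Edges inside S: D-A(d=125), D-C(d=6), C-B(d=25)
numerator = 500 * 20 * 50 * 300 = 150000000
denominator = 125 * 6 * 25 = 18750
card(S) = 150000000 / 18750 = 8000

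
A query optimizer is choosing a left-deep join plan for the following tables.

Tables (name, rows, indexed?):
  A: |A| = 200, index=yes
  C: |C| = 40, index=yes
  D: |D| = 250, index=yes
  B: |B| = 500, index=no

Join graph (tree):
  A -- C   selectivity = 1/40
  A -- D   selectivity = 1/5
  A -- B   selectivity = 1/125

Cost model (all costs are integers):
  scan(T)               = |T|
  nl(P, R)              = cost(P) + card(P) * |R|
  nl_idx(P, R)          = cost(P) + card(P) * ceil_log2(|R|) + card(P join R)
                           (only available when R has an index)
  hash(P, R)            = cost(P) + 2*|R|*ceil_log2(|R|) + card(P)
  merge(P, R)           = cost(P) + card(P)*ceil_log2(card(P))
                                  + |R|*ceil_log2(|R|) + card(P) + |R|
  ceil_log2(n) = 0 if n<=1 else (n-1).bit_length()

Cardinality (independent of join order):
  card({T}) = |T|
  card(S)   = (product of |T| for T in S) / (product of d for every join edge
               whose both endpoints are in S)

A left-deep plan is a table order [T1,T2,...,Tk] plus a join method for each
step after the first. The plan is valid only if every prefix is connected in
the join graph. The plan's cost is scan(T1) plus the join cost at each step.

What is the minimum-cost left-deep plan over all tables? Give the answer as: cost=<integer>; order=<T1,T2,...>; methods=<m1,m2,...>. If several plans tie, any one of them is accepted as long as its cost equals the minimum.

Selinger DP (subsets sized 1..n):
  {A}: scan cost=200, card=200
  {C}: scan cost=40, card=40
  {D}: scan cost=250, card=250
  {B}: scan cost=500, card=500
  {AC}: card=200; try (A,nl_idx)→560, (C,hash)→880, (C,nl_idx)→1600, (A,merge)→2120, (C,merge)→2280, (A,hash)→3280 …(+2); best=560 via (A,nl_idx)
  {AD}: card=10000; try (A,hash)→3700, (D,merge)→4250, (A,merge)→4300, (D,hash)→4400, (D,nl_idx)→11800, (A,nl_idx)→12250 …(+2); best=3700 via (A,hash)
  {AB}: card=800; try (A,hash)→4200, (A,nl_idx)→5300, (B,merge)→7000, (A,merge)→7300, (B,hash)→9400, (B,nl)→100200 …(+1); best=4200 via (A,hash)
  {ACD}: card=10000; try (D,merge)→4610, (D,hash)→4760, (D,nl_idx)→12160, (C,hash)→14180, (D,nl)→50560, (C,nl_idx)→73700 …(+2); best=4610 via (D,merge)
  {ABC}: card=800; try (C,hash)→5480, (B,merge)→7360, (B,hash)→9760, (C,nl_idx)→9800, (C,merge)→13280, (C,nl)→36200 …(+1); best=5480 via (C,hash)
  {ABD}: card=40000; try (D,hash)→9000, (D,merge)→15250, (B,hash)→22700, (D,nl_idx)→50600, (B,merge)→158700, (D,nl)→204200 …(+1); best=9000 via (D,hash)
  {ABCD}: card=40000; try (D,hash)→10280, (D,merge)→16530, (B,hash)→23610, (C,hash)→49480, (D,nl_idx)→51880, (B,merge)→159610 …(+5); best=10280 via (D,hash)

cost=10280; order=B,A,C,D; methods=hash,hash,hash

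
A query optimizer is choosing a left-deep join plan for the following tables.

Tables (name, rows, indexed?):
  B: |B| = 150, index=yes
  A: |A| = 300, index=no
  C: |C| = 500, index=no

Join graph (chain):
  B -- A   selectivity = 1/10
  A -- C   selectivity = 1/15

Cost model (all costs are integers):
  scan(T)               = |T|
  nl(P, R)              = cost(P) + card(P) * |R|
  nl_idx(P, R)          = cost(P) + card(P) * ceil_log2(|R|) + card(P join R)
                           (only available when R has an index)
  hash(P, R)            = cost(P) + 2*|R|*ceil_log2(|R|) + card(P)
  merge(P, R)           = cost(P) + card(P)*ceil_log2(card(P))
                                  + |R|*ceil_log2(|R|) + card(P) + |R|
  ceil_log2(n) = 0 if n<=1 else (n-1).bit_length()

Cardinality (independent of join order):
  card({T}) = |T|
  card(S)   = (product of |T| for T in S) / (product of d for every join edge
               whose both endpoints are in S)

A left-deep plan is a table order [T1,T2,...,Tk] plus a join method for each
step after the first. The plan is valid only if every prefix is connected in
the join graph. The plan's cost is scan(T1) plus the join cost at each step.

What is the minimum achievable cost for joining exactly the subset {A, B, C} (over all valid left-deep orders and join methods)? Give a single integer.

16500

Selinger DP over subsets of {A,B,C}:
  {B}: scan cost=150, card=150
  {A}: scan cost=300, card=300
  {C}: scan cost=500, card=500
  {AB}: card=4500; try (B,hash)→3000, (A,merge)→4500, (B,merge)→4650, (A,hash)→5700, (B,nl_idx)→7200, (A,nl)→45150 …(+1); best=3000 via (B,hash)
  {AC}: card=10000; try (A,hash)→6400, (C,merge)→8300, (A,merge)→8500, (C,hash)→9600, (C,nl)→150300, (A,nl)→150500; best=6400 via (A,hash)
  {ABC}: card=150000; try (C,hash)→16500, (B,hash)→18800, (C,merge)→71000, (B,merge)→157750, (B,nl_idx)→236400, (B,nl)→1506400 …(+1); best=16500 via (C,hash)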